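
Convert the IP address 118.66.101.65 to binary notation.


118 = 01110110
66 = 01000010
101 = 01100101
65 = 01000001
Binary: 01110110.01000010.01100101.01000001


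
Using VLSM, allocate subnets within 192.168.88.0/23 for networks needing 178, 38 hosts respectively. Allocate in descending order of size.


178 hosts -> /24 (254 usable): 192.168.88.0/24
38 hosts -> /26 (62 usable): 192.168.89.0/26
Allocation: 192.168.88.0/24 (178 hosts, 254 usable); 192.168.89.0/26 (38 hosts, 62 usable)


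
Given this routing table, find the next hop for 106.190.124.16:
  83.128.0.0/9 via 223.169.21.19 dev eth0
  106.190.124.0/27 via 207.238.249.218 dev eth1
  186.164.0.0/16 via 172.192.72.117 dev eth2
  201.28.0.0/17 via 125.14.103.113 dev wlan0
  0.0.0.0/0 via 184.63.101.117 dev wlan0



Longest prefix match for 106.190.124.16:
  /9 83.128.0.0: no
  /27 106.190.124.0: MATCH
  /16 186.164.0.0: no
  /17 201.28.0.0: no
  /0 0.0.0.0: MATCH
Selected: next-hop 207.238.249.218 via eth1 (matched /27)


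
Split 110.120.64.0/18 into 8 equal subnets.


New prefix = 18 + 3 = 21
Each subnet has 2048 addresses
  110.120.64.0/21
  110.120.72.0/21
  110.120.80.0/21
  110.120.88.0/21
  110.120.96.0/21
  110.120.104.0/21
  110.120.112.0/21
  110.120.120.0/21
Subnets: 110.120.64.0/21, 110.120.72.0/21, 110.120.80.0/21, 110.120.88.0/21, 110.120.96.0/21, 110.120.104.0/21, 110.120.112.0/21, 110.120.120.0/21


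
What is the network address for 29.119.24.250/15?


IP:   00011101.01110111.00011000.11111010
Mask: 11111111.11111110.00000000.00000000
AND operation:
Net:  00011101.01110110.00000000.00000000
Network: 29.118.0.0/15


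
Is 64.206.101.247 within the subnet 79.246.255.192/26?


Subnet network: 79.246.255.192
Test IP AND mask: 64.206.101.192
No, 64.206.101.247 is not in 79.246.255.192/26


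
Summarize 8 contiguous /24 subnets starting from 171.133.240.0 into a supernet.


Original prefix: /24
Number of subnets: 8 = 2^3
New prefix = 24 - 3 = 21
Supernet: 171.133.240.0/21


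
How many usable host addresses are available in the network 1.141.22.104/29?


Host bits = 32 - 29 = 3
Total addresses = 2^3 = 8
Usable = total - 2 (network and broadcast)
Usable hosts: 6


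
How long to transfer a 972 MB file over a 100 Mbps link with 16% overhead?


Effective throughput = 100 * (1 - 16/100) = 84 Mbps
File size in Mb = 972 * 8 = 7776 Mb
Time = 7776 / 84
Time = 92.5714 seconds


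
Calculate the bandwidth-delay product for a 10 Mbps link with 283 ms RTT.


BDP = bandwidth * RTT
= 10 Mbps * 283 ms
= 10 * 1e6 * 283 / 1000 bits
= 2830000 bits
= 353750 bytes
= 345.459 KB
BDP = 2830000 bits (353750 bytes)


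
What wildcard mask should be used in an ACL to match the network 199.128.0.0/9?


Subnet mask: 255.128.0.0
Wildcard = 255.255.255.255 - subnet mask
255 - 255 = 0
255 - 128 = 127
255 - 0 = 255
255 - 0 = 255
Wildcard: 0.127.255.255


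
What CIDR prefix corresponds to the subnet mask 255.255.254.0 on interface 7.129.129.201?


Binary: 11111111.11111111.11111110.00000000
Count leading 1s
Prefix: /23


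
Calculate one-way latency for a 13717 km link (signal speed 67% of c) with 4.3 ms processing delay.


Speed = 0.67 * 3e5 km/s = 201000 km/s
Propagation delay = 13717 / 201000 = 0.0682 s = 68.2438 ms
Processing delay = 4.3 ms
Total one-way latency = 72.5438 ms


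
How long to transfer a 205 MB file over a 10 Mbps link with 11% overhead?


Effective throughput = 10 * (1 - 11/100) = 8.9 Mbps
File size in Mb = 205 * 8 = 1640 Mb
Time = 1640 / 8.9
Time = 184.2697 seconds


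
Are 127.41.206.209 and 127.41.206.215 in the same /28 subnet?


Mask: 255.255.255.240
127.41.206.209 AND mask = 127.41.206.208
127.41.206.215 AND mask = 127.41.206.208
Yes, same subnet (127.41.206.208)


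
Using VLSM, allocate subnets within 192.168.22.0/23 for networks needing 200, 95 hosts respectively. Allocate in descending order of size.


200 hosts -> /24 (254 usable): 192.168.22.0/24
95 hosts -> /25 (126 usable): 192.168.23.0/25
Allocation: 192.168.22.0/24 (200 hosts, 254 usable); 192.168.23.0/25 (95 hosts, 126 usable)


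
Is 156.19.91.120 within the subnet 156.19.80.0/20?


Subnet network: 156.19.80.0
Test IP AND mask: 156.19.80.0
Yes, 156.19.91.120 is in 156.19.80.0/20


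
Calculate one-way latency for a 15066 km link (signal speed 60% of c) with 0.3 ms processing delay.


Speed = 0.6 * 3e5 km/s = 180000 km/s
Propagation delay = 15066 / 180000 = 0.0837 s = 83.7 ms
Processing delay = 0.3 ms
Total one-way latency = 84 ms


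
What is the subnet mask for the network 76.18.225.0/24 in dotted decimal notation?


/24 means 24 network bits, 8 host bits
Binary: 11111111111111111111111100000000
Mask: 255.255.255.0


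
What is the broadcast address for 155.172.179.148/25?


Network: 155.172.179.128/25
Host bits = 7
Set all host bits to 1:
Broadcast: 155.172.179.255


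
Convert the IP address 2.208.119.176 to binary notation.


2 = 00000010
208 = 11010000
119 = 01110111
176 = 10110000
Binary: 00000010.11010000.01110111.10110000


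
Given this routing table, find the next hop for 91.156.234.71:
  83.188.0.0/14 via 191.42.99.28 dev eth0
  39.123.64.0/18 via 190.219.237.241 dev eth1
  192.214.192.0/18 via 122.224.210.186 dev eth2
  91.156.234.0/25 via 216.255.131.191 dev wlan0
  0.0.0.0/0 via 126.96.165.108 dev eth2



Longest prefix match for 91.156.234.71:
  /14 83.188.0.0: no
  /18 39.123.64.0: no
  /18 192.214.192.0: no
  /25 91.156.234.0: MATCH
  /0 0.0.0.0: MATCH
Selected: next-hop 216.255.131.191 via wlan0 (matched /25)


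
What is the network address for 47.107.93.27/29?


IP:   00101111.01101011.01011101.00011011
Mask: 11111111.11111111.11111111.11111000
AND operation:
Net:  00101111.01101011.01011101.00011000
Network: 47.107.93.24/29


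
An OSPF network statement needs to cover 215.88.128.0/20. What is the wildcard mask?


Subnet mask: 255.255.240.0
Wildcard = 255.255.255.255 - subnet mask
255 - 255 = 0
255 - 255 = 0
255 - 240 = 15
255 - 0 = 255
Wildcard: 0.0.15.255


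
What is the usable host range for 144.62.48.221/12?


Network: 144.48.0.0
Broadcast: 144.63.255.255
First usable = network + 1
Last usable = broadcast - 1
Range: 144.48.0.1 to 144.63.255.254


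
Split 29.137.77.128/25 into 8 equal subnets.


New prefix = 25 + 3 = 28
Each subnet has 16 addresses
  29.137.77.128/28
  29.137.77.144/28
  29.137.77.160/28
  29.137.77.176/28
  29.137.77.192/28
  29.137.77.208/28
  29.137.77.224/28
  29.137.77.240/28
Subnets: 29.137.77.128/28, 29.137.77.144/28, 29.137.77.160/28, 29.137.77.176/28, 29.137.77.192/28, 29.137.77.208/28, 29.137.77.224/28, 29.137.77.240/28


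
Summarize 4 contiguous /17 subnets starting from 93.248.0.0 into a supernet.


Original prefix: /17
Number of subnets: 4 = 2^2
New prefix = 17 - 2 = 15
Supernet: 93.248.0.0/15


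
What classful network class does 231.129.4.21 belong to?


First octet: 231
Binary: 11100111
1110xxxx -> Class D (224-239)
Class D (multicast), default mask N/A


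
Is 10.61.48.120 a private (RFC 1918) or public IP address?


RFC 1918 private ranges:
  10.0.0.0/8 (10.0.0.0 - 10.255.255.255)
  172.16.0.0/12 (172.16.0.0 - 172.31.255.255)
  192.168.0.0/16 (192.168.0.0 - 192.168.255.255)
Private (in 10.0.0.0/8)


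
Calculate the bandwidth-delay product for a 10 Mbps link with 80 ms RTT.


BDP = bandwidth * RTT
= 10 Mbps * 80 ms
= 10 * 1e6 * 80 / 1000 bits
= 800000 bits
= 100000 bytes
= 97.6562 KB
BDP = 800000 bits (100000 bytes)


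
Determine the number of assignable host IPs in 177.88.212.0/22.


Host bits = 32 - 22 = 10
Total addresses = 2^10 = 1024
Usable = total - 2 (network and broadcast)
Usable hosts: 1022


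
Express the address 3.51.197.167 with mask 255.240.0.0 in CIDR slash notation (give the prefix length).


Binary: 11111111.11110000.00000000.00000000
Count leading 1s
Prefix: /12


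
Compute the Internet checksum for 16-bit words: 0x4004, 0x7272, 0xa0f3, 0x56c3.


Sum all words (with carry folding):
+ 0x4004 = 0x4004
+ 0x7272 = 0xb276
+ 0xa0f3 = 0x536a
+ 0x56c3 = 0xaa2d
One's complement: ~0xaa2d
Checksum = 0x55d2


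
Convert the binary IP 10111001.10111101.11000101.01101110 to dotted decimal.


10111001 = 185
10111101 = 189
11000101 = 197
01101110 = 110
IP: 185.189.197.110


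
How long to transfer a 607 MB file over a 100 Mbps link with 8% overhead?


Effective throughput = 100 * (1 - 8/100) = 92 Mbps
File size in Mb = 607 * 8 = 4856 Mb
Time = 4856 / 92
Time = 52.7826 seconds


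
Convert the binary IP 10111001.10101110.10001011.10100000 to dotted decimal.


10111001 = 185
10101110 = 174
10001011 = 139
10100000 = 160
IP: 185.174.139.160


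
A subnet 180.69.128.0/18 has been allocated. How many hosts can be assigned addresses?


Host bits = 32 - 18 = 14
Total addresses = 2^14 = 16384
Usable = total - 2 (network and broadcast)
Usable hosts: 16382


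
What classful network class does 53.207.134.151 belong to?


First octet: 53
Binary: 00110101
0xxxxxxx -> Class A (1-126)
Class A, default mask 255.0.0.0 (/8)


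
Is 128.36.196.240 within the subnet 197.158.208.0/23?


Subnet network: 197.158.208.0
Test IP AND mask: 128.36.196.0
No, 128.36.196.240 is not in 197.158.208.0/23


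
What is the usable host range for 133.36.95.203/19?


Network: 133.36.64.0
Broadcast: 133.36.95.255
First usable = network + 1
Last usable = broadcast - 1
Range: 133.36.64.1 to 133.36.95.254


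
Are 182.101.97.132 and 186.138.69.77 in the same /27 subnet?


Mask: 255.255.255.224
182.101.97.132 AND mask = 182.101.97.128
186.138.69.77 AND mask = 186.138.69.64
No, different subnets (182.101.97.128 vs 186.138.69.64)


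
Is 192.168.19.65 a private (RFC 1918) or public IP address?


RFC 1918 private ranges:
  10.0.0.0/8 (10.0.0.0 - 10.255.255.255)
  172.16.0.0/12 (172.16.0.0 - 172.31.255.255)
  192.168.0.0/16 (192.168.0.0 - 192.168.255.255)
Private (in 192.168.0.0/16)


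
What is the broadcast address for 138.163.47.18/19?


Network: 138.163.32.0/19
Host bits = 13
Set all host bits to 1:
Broadcast: 138.163.63.255


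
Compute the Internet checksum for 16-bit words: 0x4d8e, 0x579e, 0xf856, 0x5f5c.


Sum all words (with carry folding):
+ 0x4d8e = 0x4d8e
+ 0x579e = 0xa52c
+ 0xf856 = 0x9d83
+ 0x5f5c = 0xfcdf
One's complement: ~0xfcdf
Checksum = 0x0320


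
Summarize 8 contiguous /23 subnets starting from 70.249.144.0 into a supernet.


Original prefix: /23
Number of subnets: 8 = 2^3
New prefix = 23 - 3 = 20
Supernet: 70.249.144.0/20


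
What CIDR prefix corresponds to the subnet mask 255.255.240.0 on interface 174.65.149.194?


Binary: 11111111.11111111.11110000.00000000
Count leading 1s
Prefix: /20


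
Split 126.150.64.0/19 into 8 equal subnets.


New prefix = 19 + 3 = 22
Each subnet has 1024 addresses
  126.150.64.0/22
  126.150.68.0/22
  126.150.72.0/22
  126.150.76.0/22
  126.150.80.0/22
  126.150.84.0/22
  126.150.88.0/22
  126.150.92.0/22
Subnets: 126.150.64.0/22, 126.150.68.0/22, 126.150.72.0/22, 126.150.76.0/22, 126.150.80.0/22, 126.150.84.0/22, 126.150.88.0/22, 126.150.92.0/22


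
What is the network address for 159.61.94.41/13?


IP:   10011111.00111101.01011110.00101001
Mask: 11111111.11111000.00000000.00000000
AND operation:
Net:  10011111.00111000.00000000.00000000
Network: 159.56.0.0/13


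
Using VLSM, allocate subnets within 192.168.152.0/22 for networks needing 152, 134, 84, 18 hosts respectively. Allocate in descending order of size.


152 hosts -> /24 (254 usable): 192.168.152.0/24
134 hosts -> /24 (254 usable): 192.168.153.0/24
84 hosts -> /25 (126 usable): 192.168.154.0/25
18 hosts -> /27 (30 usable): 192.168.154.128/27
Allocation: 192.168.152.0/24 (152 hosts, 254 usable); 192.168.153.0/24 (134 hosts, 254 usable); 192.168.154.0/25 (84 hosts, 126 usable); 192.168.154.128/27 (18 hosts, 30 usable)


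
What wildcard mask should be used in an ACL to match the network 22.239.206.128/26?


Subnet mask: 255.255.255.192
Wildcard = 255.255.255.255 - subnet mask
255 - 255 = 0
255 - 255 = 0
255 - 255 = 0
255 - 192 = 63
Wildcard: 0.0.0.63


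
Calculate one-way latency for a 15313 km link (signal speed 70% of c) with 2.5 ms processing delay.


Speed = 0.7 * 3e5 km/s = 210000 km/s
Propagation delay = 15313 / 210000 = 0.0729 s = 72.919 ms
Processing delay = 2.5 ms
Total one-way latency = 75.419 ms


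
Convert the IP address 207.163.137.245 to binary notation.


207 = 11001111
163 = 10100011
137 = 10001001
245 = 11110101
Binary: 11001111.10100011.10001001.11110101


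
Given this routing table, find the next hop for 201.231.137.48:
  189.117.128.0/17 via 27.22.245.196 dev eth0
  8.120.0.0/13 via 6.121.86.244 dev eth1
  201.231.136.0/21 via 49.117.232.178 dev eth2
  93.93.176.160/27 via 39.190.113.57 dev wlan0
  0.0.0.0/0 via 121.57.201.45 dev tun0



Longest prefix match for 201.231.137.48:
  /17 189.117.128.0: no
  /13 8.120.0.0: no
  /21 201.231.136.0: MATCH
  /27 93.93.176.160: no
  /0 0.0.0.0: MATCH
Selected: next-hop 49.117.232.178 via eth2 (matched /21)


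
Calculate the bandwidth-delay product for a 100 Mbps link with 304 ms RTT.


BDP = bandwidth * RTT
= 100 Mbps * 304 ms
= 100 * 1e6 * 304 / 1000 bits
= 30400000 bits
= 3800000 bytes
= 3710.9375 KB
BDP = 30400000 bits (3800000 bytes)


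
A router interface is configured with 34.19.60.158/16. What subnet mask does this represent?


/16 means 16 network bits, 16 host bits
Binary: 11111111111111110000000000000000
Mask: 255.255.0.0


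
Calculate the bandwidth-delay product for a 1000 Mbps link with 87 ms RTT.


BDP = bandwidth * RTT
= 1000 Mbps * 87 ms
= 1000 * 1e6 * 87 / 1000 bits
= 87000000 bits
= 10875000 bytes
= 10620.1172 KB
BDP = 87000000 bits (10875000 bytes)


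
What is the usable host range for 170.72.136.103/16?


Network: 170.72.0.0
Broadcast: 170.72.255.255
First usable = network + 1
Last usable = broadcast - 1
Range: 170.72.0.1 to 170.72.255.254


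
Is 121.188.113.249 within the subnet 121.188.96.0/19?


Subnet network: 121.188.96.0
Test IP AND mask: 121.188.96.0
Yes, 121.188.113.249 is in 121.188.96.0/19


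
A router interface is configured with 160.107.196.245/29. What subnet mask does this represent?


/29 means 29 network bits, 3 host bits
Binary: 11111111111111111111111111111000
Mask: 255.255.255.248


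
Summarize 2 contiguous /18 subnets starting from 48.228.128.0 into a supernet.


Original prefix: /18
Number of subnets: 2 = 2^1
New prefix = 18 - 1 = 17
Supernet: 48.228.128.0/17


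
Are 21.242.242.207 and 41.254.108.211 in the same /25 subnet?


Mask: 255.255.255.128
21.242.242.207 AND mask = 21.242.242.128
41.254.108.211 AND mask = 41.254.108.128
No, different subnets (21.242.242.128 vs 41.254.108.128)


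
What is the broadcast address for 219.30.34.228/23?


Network: 219.30.34.0/23
Host bits = 9
Set all host bits to 1:
Broadcast: 219.30.35.255


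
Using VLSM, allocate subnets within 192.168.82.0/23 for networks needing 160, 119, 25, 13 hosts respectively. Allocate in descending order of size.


160 hosts -> /24 (254 usable): 192.168.82.0/24
119 hosts -> /25 (126 usable): 192.168.83.0/25
25 hosts -> /27 (30 usable): 192.168.83.128/27
13 hosts -> /28 (14 usable): 192.168.83.160/28
Allocation: 192.168.82.0/24 (160 hosts, 254 usable); 192.168.83.0/25 (119 hosts, 126 usable); 192.168.83.128/27 (25 hosts, 30 usable); 192.168.83.160/28 (13 hosts, 14 usable)


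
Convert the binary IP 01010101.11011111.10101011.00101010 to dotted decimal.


01010101 = 85
11011111 = 223
10101011 = 171
00101010 = 42
IP: 85.223.171.42


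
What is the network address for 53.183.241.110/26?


IP:   00110101.10110111.11110001.01101110
Mask: 11111111.11111111.11111111.11000000
AND operation:
Net:  00110101.10110111.11110001.01000000
Network: 53.183.241.64/26


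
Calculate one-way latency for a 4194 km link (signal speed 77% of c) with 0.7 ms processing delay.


Speed = 0.77 * 3e5 km/s = 231000 km/s
Propagation delay = 4194 / 231000 = 0.0182 s = 18.1558 ms
Processing delay = 0.7 ms
Total one-way latency = 18.8558 ms


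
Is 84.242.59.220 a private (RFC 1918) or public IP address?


RFC 1918 private ranges:
  10.0.0.0/8 (10.0.0.0 - 10.255.255.255)
  172.16.0.0/12 (172.16.0.0 - 172.31.255.255)
  192.168.0.0/16 (192.168.0.0 - 192.168.255.255)
Public (not in any RFC 1918 range)


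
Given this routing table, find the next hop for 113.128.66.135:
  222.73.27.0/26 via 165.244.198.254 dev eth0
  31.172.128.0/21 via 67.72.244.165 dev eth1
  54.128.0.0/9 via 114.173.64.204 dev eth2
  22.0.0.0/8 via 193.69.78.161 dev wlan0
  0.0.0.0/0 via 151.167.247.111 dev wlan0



Longest prefix match for 113.128.66.135:
  /26 222.73.27.0: no
  /21 31.172.128.0: no
  /9 54.128.0.0: no
  /8 22.0.0.0: no
  /0 0.0.0.0: MATCH
Selected: next-hop 151.167.247.111 via wlan0 (matched /0)


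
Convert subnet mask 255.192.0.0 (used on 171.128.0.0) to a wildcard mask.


Subnet mask: 255.192.0.0
Wildcard = 255.255.255.255 - subnet mask
255 - 255 = 0
255 - 192 = 63
255 - 0 = 255
255 - 0 = 255
Wildcard: 0.63.255.255


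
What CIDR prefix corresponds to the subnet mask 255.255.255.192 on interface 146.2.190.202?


Binary: 11111111.11111111.11111111.11000000
Count leading 1s
Prefix: /26


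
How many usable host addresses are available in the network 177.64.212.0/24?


Host bits = 32 - 24 = 8
Total addresses = 2^8 = 256
Usable = total - 2 (network and broadcast)
Usable hosts: 254


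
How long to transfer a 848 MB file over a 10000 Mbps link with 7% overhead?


Effective throughput = 10000 * (1 - 7/100) = 9300 Mbps
File size in Mb = 848 * 8 = 6784 Mb
Time = 6784 / 9300
Time = 0.7295 seconds


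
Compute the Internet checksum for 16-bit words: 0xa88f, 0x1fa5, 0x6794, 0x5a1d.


Sum all words (with carry folding):
+ 0xa88f = 0xa88f
+ 0x1fa5 = 0xc834
+ 0x6794 = 0x2fc9
+ 0x5a1d = 0x89e6
One's complement: ~0x89e6
Checksum = 0x7619


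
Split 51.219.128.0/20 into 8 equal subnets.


New prefix = 20 + 3 = 23
Each subnet has 512 addresses
  51.219.128.0/23
  51.219.130.0/23
  51.219.132.0/23
  51.219.134.0/23
  51.219.136.0/23
  51.219.138.0/23
  51.219.140.0/23
  51.219.142.0/23
Subnets: 51.219.128.0/23, 51.219.130.0/23, 51.219.132.0/23, 51.219.134.0/23, 51.219.136.0/23, 51.219.138.0/23, 51.219.140.0/23, 51.219.142.0/23


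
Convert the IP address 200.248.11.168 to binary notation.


200 = 11001000
248 = 11111000
11 = 00001011
168 = 10101000
Binary: 11001000.11111000.00001011.10101000


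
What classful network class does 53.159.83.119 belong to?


First octet: 53
Binary: 00110101
0xxxxxxx -> Class A (1-126)
Class A, default mask 255.0.0.0 (/8)


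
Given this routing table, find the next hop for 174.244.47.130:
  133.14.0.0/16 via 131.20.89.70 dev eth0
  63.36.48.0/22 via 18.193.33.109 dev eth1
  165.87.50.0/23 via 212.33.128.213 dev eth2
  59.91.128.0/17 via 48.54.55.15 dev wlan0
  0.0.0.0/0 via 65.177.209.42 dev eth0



Longest prefix match for 174.244.47.130:
  /16 133.14.0.0: no
  /22 63.36.48.0: no
  /23 165.87.50.0: no
  /17 59.91.128.0: no
  /0 0.0.0.0: MATCH
Selected: next-hop 65.177.209.42 via eth0 (matched /0)


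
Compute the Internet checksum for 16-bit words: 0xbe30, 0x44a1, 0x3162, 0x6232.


Sum all words (with carry folding):
+ 0xbe30 = 0xbe30
+ 0x44a1 = 0x02d2
+ 0x3162 = 0x3434
+ 0x6232 = 0x9666
One's complement: ~0x9666
Checksum = 0x6999


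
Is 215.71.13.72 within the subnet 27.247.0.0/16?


Subnet network: 27.247.0.0
Test IP AND mask: 215.71.0.0
No, 215.71.13.72 is not in 27.247.0.0/16


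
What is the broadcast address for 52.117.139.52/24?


Network: 52.117.139.0/24
Host bits = 8
Set all host bits to 1:
Broadcast: 52.117.139.255


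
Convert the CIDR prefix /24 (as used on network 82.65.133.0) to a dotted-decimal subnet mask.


/24 means 24 network bits, 8 host bits
Binary: 11111111111111111111111100000000
Mask: 255.255.255.0


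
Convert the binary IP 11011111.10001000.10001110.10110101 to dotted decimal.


11011111 = 223
10001000 = 136
10001110 = 142
10110101 = 181
IP: 223.136.142.181


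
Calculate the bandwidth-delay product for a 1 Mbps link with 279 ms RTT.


BDP = bandwidth * RTT
= 1 Mbps * 279 ms
= 1 * 1e6 * 279 / 1000 bits
= 279000 bits
= 34875 bytes
= 34.0576 KB
BDP = 279000 bits (34875 bytes)


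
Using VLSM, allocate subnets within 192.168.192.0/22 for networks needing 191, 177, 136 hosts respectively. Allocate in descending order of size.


191 hosts -> /24 (254 usable): 192.168.192.0/24
177 hosts -> /24 (254 usable): 192.168.193.0/24
136 hosts -> /24 (254 usable): 192.168.194.0/24
Allocation: 192.168.192.0/24 (191 hosts, 254 usable); 192.168.193.0/24 (177 hosts, 254 usable); 192.168.194.0/24 (136 hosts, 254 usable)


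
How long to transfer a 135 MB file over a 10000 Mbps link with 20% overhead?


Effective throughput = 10000 * (1 - 20/100) = 8000 Mbps
File size in Mb = 135 * 8 = 1080 Mb
Time = 1080 / 8000
Time = 0.135 seconds


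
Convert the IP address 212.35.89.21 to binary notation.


212 = 11010100
35 = 00100011
89 = 01011001
21 = 00010101
Binary: 11010100.00100011.01011001.00010101


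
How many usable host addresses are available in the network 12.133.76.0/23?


Host bits = 32 - 23 = 9
Total addresses = 2^9 = 512
Usable = total - 2 (network and broadcast)
Usable hosts: 510


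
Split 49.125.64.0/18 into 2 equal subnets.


New prefix = 18 + 1 = 19
Each subnet has 8192 addresses
  49.125.64.0/19
  49.125.96.0/19
Subnets: 49.125.64.0/19, 49.125.96.0/19


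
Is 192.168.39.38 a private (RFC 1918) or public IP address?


RFC 1918 private ranges:
  10.0.0.0/8 (10.0.0.0 - 10.255.255.255)
  172.16.0.0/12 (172.16.0.0 - 172.31.255.255)
  192.168.0.0/16 (192.168.0.0 - 192.168.255.255)
Private (in 192.168.0.0/16)


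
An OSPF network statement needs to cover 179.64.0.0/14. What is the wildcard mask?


Subnet mask: 255.252.0.0
Wildcard = 255.255.255.255 - subnet mask
255 - 255 = 0
255 - 252 = 3
255 - 0 = 255
255 - 0 = 255
Wildcard: 0.3.255.255


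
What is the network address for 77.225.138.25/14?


IP:   01001101.11100001.10001010.00011001
Mask: 11111111.11111100.00000000.00000000
AND operation:
Net:  01001101.11100000.00000000.00000000
Network: 77.224.0.0/14


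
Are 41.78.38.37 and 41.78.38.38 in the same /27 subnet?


Mask: 255.255.255.224
41.78.38.37 AND mask = 41.78.38.32
41.78.38.38 AND mask = 41.78.38.32
Yes, same subnet (41.78.38.32)


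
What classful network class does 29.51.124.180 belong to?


First octet: 29
Binary: 00011101
0xxxxxxx -> Class A (1-126)
Class A, default mask 255.0.0.0 (/8)


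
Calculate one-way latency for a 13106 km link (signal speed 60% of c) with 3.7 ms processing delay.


Speed = 0.6 * 3e5 km/s = 180000 km/s
Propagation delay = 13106 / 180000 = 0.0728 s = 72.8111 ms
Processing delay = 3.7 ms
Total one-way latency = 76.5111 ms


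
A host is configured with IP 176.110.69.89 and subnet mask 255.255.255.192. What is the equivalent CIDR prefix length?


Binary: 11111111.11111111.11111111.11000000
Count leading 1s
Prefix: /26


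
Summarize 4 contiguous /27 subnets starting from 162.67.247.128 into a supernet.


Original prefix: /27
Number of subnets: 4 = 2^2
New prefix = 27 - 2 = 25
Supernet: 162.67.247.128/25


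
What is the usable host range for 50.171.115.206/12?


Network: 50.160.0.0
Broadcast: 50.175.255.255
First usable = network + 1
Last usable = broadcast - 1
Range: 50.160.0.1 to 50.175.255.254


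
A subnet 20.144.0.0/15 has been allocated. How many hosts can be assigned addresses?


Host bits = 32 - 15 = 17
Total addresses = 2^17 = 131072
Usable = total - 2 (network and broadcast)
Usable hosts: 131070


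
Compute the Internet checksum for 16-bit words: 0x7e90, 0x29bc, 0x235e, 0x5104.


Sum all words (with carry folding):
+ 0x7e90 = 0x7e90
+ 0x29bc = 0xa84c
+ 0x235e = 0xcbaa
+ 0x5104 = 0x1caf
One's complement: ~0x1caf
Checksum = 0xe350


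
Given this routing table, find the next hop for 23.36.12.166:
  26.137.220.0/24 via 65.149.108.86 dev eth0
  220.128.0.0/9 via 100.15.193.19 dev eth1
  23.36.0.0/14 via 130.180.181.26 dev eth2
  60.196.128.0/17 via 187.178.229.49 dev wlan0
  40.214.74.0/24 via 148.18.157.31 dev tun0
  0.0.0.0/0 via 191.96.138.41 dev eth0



Longest prefix match for 23.36.12.166:
  /24 26.137.220.0: no
  /9 220.128.0.0: no
  /14 23.36.0.0: MATCH
  /17 60.196.128.0: no
  /24 40.214.74.0: no
  /0 0.0.0.0: MATCH
Selected: next-hop 130.180.181.26 via eth2 (matched /14)


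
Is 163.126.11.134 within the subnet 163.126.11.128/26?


Subnet network: 163.126.11.128
Test IP AND mask: 163.126.11.128
Yes, 163.126.11.134 is in 163.126.11.128/26


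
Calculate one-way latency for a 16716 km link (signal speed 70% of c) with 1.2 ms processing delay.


Speed = 0.7 * 3e5 km/s = 210000 km/s
Propagation delay = 16716 / 210000 = 0.0796 s = 79.6 ms
Processing delay = 1.2 ms
Total one-way latency = 80.8 ms


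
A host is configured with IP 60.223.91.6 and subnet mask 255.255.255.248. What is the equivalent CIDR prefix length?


Binary: 11111111.11111111.11111111.11111000
Count leading 1s
Prefix: /29


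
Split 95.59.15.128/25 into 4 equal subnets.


New prefix = 25 + 2 = 27
Each subnet has 32 addresses
  95.59.15.128/27
  95.59.15.160/27
  95.59.15.192/27
  95.59.15.224/27
Subnets: 95.59.15.128/27, 95.59.15.160/27, 95.59.15.192/27, 95.59.15.224/27


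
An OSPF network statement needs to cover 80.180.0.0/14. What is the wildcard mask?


Subnet mask: 255.252.0.0
Wildcard = 255.255.255.255 - subnet mask
255 - 255 = 0
255 - 252 = 3
255 - 0 = 255
255 - 0 = 255
Wildcard: 0.3.255.255


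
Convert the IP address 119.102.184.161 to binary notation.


119 = 01110111
102 = 01100110
184 = 10111000
161 = 10100001
Binary: 01110111.01100110.10111000.10100001


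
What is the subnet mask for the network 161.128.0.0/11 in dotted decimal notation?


/11 means 11 network bits, 21 host bits
Binary: 11111111111000000000000000000000
Mask: 255.224.0.0


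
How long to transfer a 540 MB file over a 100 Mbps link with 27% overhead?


Effective throughput = 100 * (1 - 27/100) = 73 Mbps
File size in Mb = 540 * 8 = 4320 Mb
Time = 4320 / 73
Time = 59.1781 seconds


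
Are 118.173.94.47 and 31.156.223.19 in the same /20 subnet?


Mask: 255.255.240.0
118.173.94.47 AND mask = 118.173.80.0
31.156.223.19 AND mask = 31.156.208.0
No, different subnets (118.173.80.0 vs 31.156.208.0)


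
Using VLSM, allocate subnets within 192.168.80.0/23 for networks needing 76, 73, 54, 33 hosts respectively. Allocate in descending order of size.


76 hosts -> /25 (126 usable): 192.168.80.0/25
73 hosts -> /25 (126 usable): 192.168.80.128/25
54 hosts -> /26 (62 usable): 192.168.81.0/26
33 hosts -> /26 (62 usable): 192.168.81.64/26
Allocation: 192.168.80.0/25 (76 hosts, 126 usable); 192.168.80.128/25 (73 hosts, 126 usable); 192.168.81.0/26 (54 hosts, 62 usable); 192.168.81.64/26 (33 hosts, 62 usable)


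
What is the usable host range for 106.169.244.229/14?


Network: 106.168.0.0
Broadcast: 106.171.255.255
First usable = network + 1
Last usable = broadcast - 1
Range: 106.168.0.1 to 106.171.255.254


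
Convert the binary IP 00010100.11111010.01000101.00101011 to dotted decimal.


00010100 = 20
11111010 = 250
01000101 = 69
00101011 = 43
IP: 20.250.69.43


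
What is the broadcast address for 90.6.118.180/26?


Network: 90.6.118.128/26
Host bits = 6
Set all host bits to 1:
Broadcast: 90.6.118.191


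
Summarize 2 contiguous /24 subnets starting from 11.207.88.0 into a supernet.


Original prefix: /24
Number of subnets: 2 = 2^1
New prefix = 24 - 1 = 23
Supernet: 11.207.88.0/23


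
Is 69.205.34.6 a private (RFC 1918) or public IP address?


RFC 1918 private ranges:
  10.0.0.0/8 (10.0.0.0 - 10.255.255.255)
  172.16.0.0/12 (172.16.0.0 - 172.31.255.255)
  192.168.0.0/16 (192.168.0.0 - 192.168.255.255)
Public (not in any RFC 1918 range)


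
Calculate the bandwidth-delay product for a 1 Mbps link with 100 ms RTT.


BDP = bandwidth * RTT
= 1 Mbps * 100 ms
= 1 * 1e6 * 100 / 1000 bits
= 100000 bits
= 12500 bytes
= 12.207 KB
BDP = 100000 bits (12500 bytes)


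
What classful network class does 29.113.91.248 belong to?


First octet: 29
Binary: 00011101
0xxxxxxx -> Class A (1-126)
Class A, default mask 255.0.0.0 (/8)


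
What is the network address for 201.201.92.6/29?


IP:   11001001.11001001.01011100.00000110
Mask: 11111111.11111111.11111111.11111000
AND operation:
Net:  11001001.11001001.01011100.00000000
Network: 201.201.92.0/29


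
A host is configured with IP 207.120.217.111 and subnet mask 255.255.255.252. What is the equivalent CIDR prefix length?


Binary: 11111111.11111111.11111111.11111100
Count leading 1s
Prefix: /30


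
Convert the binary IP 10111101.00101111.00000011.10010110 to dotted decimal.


10111101 = 189
00101111 = 47
00000011 = 3
10010110 = 150
IP: 189.47.3.150


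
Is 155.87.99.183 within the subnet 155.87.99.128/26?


Subnet network: 155.87.99.128
Test IP AND mask: 155.87.99.128
Yes, 155.87.99.183 is in 155.87.99.128/26


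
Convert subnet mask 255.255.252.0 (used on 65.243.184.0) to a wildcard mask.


Subnet mask: 255.255.252.0
Wildcard = 255.255.255.255 - subnet mask
255 - 255 = 0
255 - 255 = 0
255 - 252 = 3
255 - 0 = 255
Wildcard: 0.0.3.255


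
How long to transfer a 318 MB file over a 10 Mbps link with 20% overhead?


Effective throughput = 10 * (1 - 20/100) = 8 Mbps
File size in Mb = 318 * 8 = 2544 Mb
Time = 2544 / 8
Time = 318 seconds


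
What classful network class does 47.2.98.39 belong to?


First octet: 47
Binary: 00101111
0xxxxxxx -> Class A (1-126)
Class A, default mask 255.0.0.0 (/8)


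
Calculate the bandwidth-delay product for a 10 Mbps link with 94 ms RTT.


BDP = bandwidth * RTT
= 10 Mbps * 94 ms
= 10 * 1e6 * 94 / 1000 bits
= 940000 bits
= 117500 bytes
= 114.7461 KB
BDP = 940000 bits (117500 bytes)


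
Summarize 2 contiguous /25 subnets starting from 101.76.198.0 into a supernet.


Original prefix: /25
Number of subnets: 2 = 2^1
New prefix = 25 - 1 = 24
Supernet: 101.76.198.0/24


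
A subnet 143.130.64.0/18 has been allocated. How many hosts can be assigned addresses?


Host bits = 32 - 18 = 14
Total addresses = 2^14 = 16384
Usable = total - 2 (network and broadcast)
Usable hosts: 16382


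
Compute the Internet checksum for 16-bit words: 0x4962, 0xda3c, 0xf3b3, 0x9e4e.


Sum all words (with carry folding):
+ 0x4962 = 0x4962
+ 0xda3c = 0x239f
+ 0xf3b3 = 0x1753
+ 0x9e4e = 0xb5a1
One's complement: ~0xb5a1
Checksum = 0x4a5e


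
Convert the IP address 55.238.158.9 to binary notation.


55 = 00110111
238 = 11101110
158 = 10011110
9 = 00001001
Binary: 00110111.11101110.10011110.00001001


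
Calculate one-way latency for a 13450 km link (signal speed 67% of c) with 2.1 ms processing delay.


Speed = 0.67 * 3e5 km/s = 201000 km/s
Propagation delay = 13450 / 201000 = 0.0669 s = 66.9154 ms
Processing delay = 2.1 ms
Total one-way latency = 69.0154 ms


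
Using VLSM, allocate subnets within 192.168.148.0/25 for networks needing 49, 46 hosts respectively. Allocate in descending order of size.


49 hosts -> /26 (62 usable): 192.168.148.0/26
46 hosts -> /26 (62 usable): 192.168.148.64/26
Allocation: 192.168.148.0/26 (49 hosts, 62 usable); 192.168.148.64/26 (46 hosts, 62 usable)


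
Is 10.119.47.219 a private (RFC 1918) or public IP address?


RFC 1918 private ranges:
  10.0.0.0/8 (10.0.0.0 - 10.255.255.255)
  172.16.0.0/12 (172.16.0.0 - 172.31.255.255)
  192.168.0.0/16 (192.168.0.0 - 192.168.255.255)
Private (in 10.0.0.0/8)


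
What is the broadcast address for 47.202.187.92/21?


Network: 47.202.184.0/21
Host bits = 11
Set all host bits to 1:
Broadcast: 47.202.191.255


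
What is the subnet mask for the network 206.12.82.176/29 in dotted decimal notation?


/29 means 29 network bits, 3 host bits
Binary: 11111111111111111111111111111000
Mask: 255.255.255.248


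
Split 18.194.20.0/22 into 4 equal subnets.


New prefix = 22 + 2 = 24
Each subnet has 256 addresses
  18.194.20.0/24
  18.194.21.0/24
  18.194.22.0/24
  18.194.23.0/24
Subnets: 18.194.20.0/24, 18.194.21.0/24, 18.194.22.0/24, 18.194.23.0/24


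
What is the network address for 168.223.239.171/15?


IP:   10101000.11011111.11101111.10101011
Mask: 11111111.11111110.00000000.00000000
AND operation:
Net:  10101000.11011110.00000000.00000000
Network: 168.222.0.0/15


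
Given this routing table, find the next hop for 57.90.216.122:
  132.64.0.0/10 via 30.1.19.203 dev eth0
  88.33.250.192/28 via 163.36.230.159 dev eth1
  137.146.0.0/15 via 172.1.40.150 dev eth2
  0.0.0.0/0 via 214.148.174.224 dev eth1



Longest prefix match for 57.90.216.122:
  /10 132.64.0.0: no
  /28 88.33.250.192: no
  /15 137.146.0.0: no
  /0 0.0.0.0: MATCH
Selected: next-hop 214.148.174.224 via eth1 (matched /0)


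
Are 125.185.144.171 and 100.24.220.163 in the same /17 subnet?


Mask: 255.255.128.0
125.185.144.171 AND mask = 125.185.128.0
100.24.220.163 AND mask = 100.24.128.0
No, different subnets (125.185.128.0 vs 100.24.128.0)


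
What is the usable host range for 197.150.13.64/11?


Network: 197.128.0.0
Broadcast: 197.159.255.255
First usable = network + 1
Last usable = broadcast - 1
Range: 197.128.0.1 to 197.159.255.254


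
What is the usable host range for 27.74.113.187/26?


Network: 27.74.113.128
Broadcast: 27.74.113.191
First usable = network + 1
Last usable = broadcast - 1
Range: 27.74.113.129 to 27.74.113.190


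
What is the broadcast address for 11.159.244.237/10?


Network: 11.128.0.0/10
Host bits = 22
Set all host bits to 1:
Broadcast: 11.191.255.255


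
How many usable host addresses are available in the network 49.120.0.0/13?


Host bits = 32 - 13 = 19
Total addresses = 2^19 = 524288
Usable = total - 2 (network and broadcast)
Usable hosts: 524286


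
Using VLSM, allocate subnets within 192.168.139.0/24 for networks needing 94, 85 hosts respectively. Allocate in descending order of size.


94 hosts -> /25 (126 usable): 192.168.139.0/25
85 hosts -> /25 (126 usable): 192.168.139.128/25
Allocation: 192.168.139.0/25 (94 hosts, 126 usable); 192.168.139.128/25 (85 hosts, 126 usable)


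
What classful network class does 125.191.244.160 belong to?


First octet: 125
Binary: 01111101
0xxxxxxx -> Class A (1-126)
Class A, default mask 255.0.0.0 (/8)


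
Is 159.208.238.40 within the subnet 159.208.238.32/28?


Subnet network: 159.208.238.32
Test IP AND mask: 159.208.238.32
Yes, 159.208.238.40 is in 159.208.238.32/28


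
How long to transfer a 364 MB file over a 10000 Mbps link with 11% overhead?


Effective throughput = 10000 * (1 - 11/100) = 8900 Mbps
File size in Mb = 364 * 8 = 2912 Mb
Time = 2912 / 8900
Time = 0.3272 seconds


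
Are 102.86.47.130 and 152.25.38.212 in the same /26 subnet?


Mask: 255.255.255.192
102.86.47.130 AND mask = 102.86.47.128
152.25.38.212 AND mask = 152.25.38.192
No, different subnets (102.86.47.128 vs 152.25.38.192)


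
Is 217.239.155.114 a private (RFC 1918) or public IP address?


RFC 1918 private ranges:
  10.0.0.0/8 (10.0.0.0 - 10.255.255.255)
  172.16.0.0/12 (172.16.0.0 - 172.31.255.255)
  192.168.0.0/16 (192.168.0.0 - 192.168.255.255)
Public (not in any RFC 1918 range)


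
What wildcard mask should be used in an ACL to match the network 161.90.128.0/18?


Subnet mask: 255.255.192.0
Wildcard = 255.255.255.255 - subnet mask
255 - 255 = 0
255 - 255 = 0
255 - 192 = 63
255 - 0 = 255
Wildcard: 0.0.63.255


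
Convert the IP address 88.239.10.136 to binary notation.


88 = 01011000
239 = 11101111
10 = 00001010
136 = 10001000
Binary: 01011000.11101111.00001010.10001000


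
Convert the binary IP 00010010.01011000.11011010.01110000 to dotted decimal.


00010010 = 18
01011000 = 88
11011010 = 218
01110000 = 112
IP: 18.88.218.112


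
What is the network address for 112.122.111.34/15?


IP:   01110000.01111010.01101111.00100010
Mask: 11111111.11111110.00000000.00000000
AND operation:
Net:  01110000.01111010.00000000.00000000
Network: 112.122.0.0/15


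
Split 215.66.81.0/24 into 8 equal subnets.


New prefix = 24 + 3 = 27
Each subnet has 32 addresses
  215.66.81.0/27
  215.66.81.32/27
  215.66.81.64/27
  215.66.81.96/27
  215.66.81.128/27
  215.66.81.160/27
  215.66.81.192/27
  215.66.81.224/27
Subnets: 215.66.81.0/27, 215.66.81.32/27, 215.66.81.64/27, 215.66.81.96/27, 215.66.81.128/27, 215.66.81.160/27, 215.66.81.192/27, 215.66.81.224/27


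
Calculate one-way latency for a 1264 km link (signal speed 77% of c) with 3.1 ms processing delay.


Speed = 0.77 * 3e5 km/s = 231000 km/s
Propagation delay = 1264 / 231000 = 0.0055 s = 5.4719 ms
Processing delay = 3.1 ms
Total one-way latency = 8.5719 ms


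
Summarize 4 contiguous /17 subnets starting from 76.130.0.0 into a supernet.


Original prefix: /17
Number of subnets: 4 = 2^2
New prefix = 17 - 2 = 15
Supernet: 76.130.0.0/15


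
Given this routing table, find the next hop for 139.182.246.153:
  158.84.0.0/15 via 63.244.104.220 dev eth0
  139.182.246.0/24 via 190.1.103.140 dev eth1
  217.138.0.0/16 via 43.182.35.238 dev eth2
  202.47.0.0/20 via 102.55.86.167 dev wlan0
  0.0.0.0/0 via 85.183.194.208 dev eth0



Longest prefix match for 139.182.246.153:
  /15 158.84.0.0: no
  /24 139.182.246.0: MATCH
  /16 217.138.0.0: no
  /20 202.47.0.0: no
  /0 0.0.0.0: MATCH
Selected: next-hop 190.1.103.140 via eth1 (matched /24)


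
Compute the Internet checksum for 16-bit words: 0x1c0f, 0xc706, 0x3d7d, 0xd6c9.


Sum all words (with carry folding):
+ 0x1c0f = 0x1c0f
+ 0xc706 = 0xe315
+ 0x3d7d = 0x2093
+ 0xd6c9 = 0xf75c
One's complement: ~0xf75c
Checksum = 0x08a3


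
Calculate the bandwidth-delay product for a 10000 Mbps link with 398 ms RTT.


BDP = bandwidth * RTT
= 10000 Mbps * 398 ms
= 10000 * 1e6 * 398 / 1000 bits
= 3980000000 bits
= 497500000 bytes
= 485839.8438 KB
BDP = 3980000000 bits (497500000 bytes)


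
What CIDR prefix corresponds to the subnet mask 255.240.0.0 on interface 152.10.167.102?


Binary: 11111111.11110000.00000000.00000000
Count leading 1s
Prefix: /12


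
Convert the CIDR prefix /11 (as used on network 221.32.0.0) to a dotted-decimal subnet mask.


/11 means 11 network bits, 21 host bits
Binary: 11111111111000000000000000000000
Mask: 255.224.0.0


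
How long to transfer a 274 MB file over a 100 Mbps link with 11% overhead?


Effective throughput = 100 * (1 - 11/100) = 89 Mbps
File size in Mb = 274 * 8 = 2192 Mb
Time = 2192 / 89
Time = 24.6292 seconds


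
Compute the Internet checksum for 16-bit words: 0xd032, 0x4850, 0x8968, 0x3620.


Sum all words (with carry folding):
+ 0xd032 = 0xd032
+ 0x4850 = 0x1883
+ 0x8968 = 0xa1eb
+ 0x3620 = 0xd80b
One's complement: ~0xd80b
Checksum = 0x27f4


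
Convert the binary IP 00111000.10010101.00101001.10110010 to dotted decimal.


00111000 = 56
10010101 = 149
00101001 = 41
10110010 = 178
IP: 56.149.41.178


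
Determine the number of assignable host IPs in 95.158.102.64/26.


Host bits = 32 - 26 = 6
Total addresses = 2^6 = 64
Usable = total - 2 (network and broadcast)
Usable hosts: 62


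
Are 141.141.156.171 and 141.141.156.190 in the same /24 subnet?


Mask: 255.255.255.0
141.141.156.171 AND mask = 141.141.156.0
141.141.156.190 AND mask = 141.141.156.0
Yes, same subnet (141.141.156.0)


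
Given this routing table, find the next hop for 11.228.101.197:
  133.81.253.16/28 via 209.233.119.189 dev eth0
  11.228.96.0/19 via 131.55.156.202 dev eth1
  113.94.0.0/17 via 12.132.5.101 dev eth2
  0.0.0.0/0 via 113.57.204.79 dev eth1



Longest prefix match for 11.228.101.197:
  /28 133.81.253.16: no
  /19 11.228.96.0: MATCH
  /17 113.94.0.0: no
  /0 0.0.0.0: MATCH
Selected: next-hop 131.55.156.202 via eth1 (matched /19)
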